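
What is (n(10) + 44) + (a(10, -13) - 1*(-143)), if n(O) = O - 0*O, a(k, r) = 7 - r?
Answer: 217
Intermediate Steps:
n(O) = O (n(O) = O - 1*0 = O + 0 = O)
(n(10) + 44) + (a(10, -13) - 1*(-143)) = (10 + 44) + ((7 - 1*(-13)) - 1*(-143)) = 54 + ((7 + 13) + 143) = 54 + (20 + 143) = 54 + 163 = 217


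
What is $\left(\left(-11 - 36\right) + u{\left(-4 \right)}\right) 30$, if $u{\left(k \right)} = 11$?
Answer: $-1080$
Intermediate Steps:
$\left(\left(-11 - 36\right) + u{\left(-4 \right)}\right) 30 = \left(\left(-11 - 36\right) + 11\right) 30 = \left(-47 + 11\right) 30 = \left(-36\right) 30 = -1080$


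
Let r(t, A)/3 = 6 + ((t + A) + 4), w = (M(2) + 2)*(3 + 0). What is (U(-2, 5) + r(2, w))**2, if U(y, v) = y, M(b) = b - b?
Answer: 2704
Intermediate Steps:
M(b) = 0
w = 6 (w = (0 + 2)*(3 + 0) = 2*3 = 6)
r(t, A) = 30 + 3*A + 3*t (r(t, A) = 3*(6 + ((t + A) + 4)) = 3*(6 + ((A + t) + 4)) = 3*(6 + (4 + A + t)) = 3*(10 + A + t) = 30 + 3*A + 3*t)
(U(-2, 5) + r(2, w))**2 = (-2 + (30 + 3*6 + 3*2))**2 = (-2 + (30 + 18 + 6))**2 = (-2 + 54)**2 = 52**2 = 2704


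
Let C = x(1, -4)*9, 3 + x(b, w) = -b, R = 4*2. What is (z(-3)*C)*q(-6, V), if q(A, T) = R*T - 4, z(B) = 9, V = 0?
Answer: 1296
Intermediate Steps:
R = 8
x(b, w) = -3 - b
q(A, T) = -4 + 8*T (q(A, T) = 8*T - 4 = -4 + 8*T)
C = -36 (C = (-3 - 1*1)*9 = (-3 - 1)*9 = -4*9 = -36)
(z(-3)*C)*q(-6, V) = (9*(-36))*(-4 + 8*0) = -324*(-4 + 0) = -324*(-4) = 1296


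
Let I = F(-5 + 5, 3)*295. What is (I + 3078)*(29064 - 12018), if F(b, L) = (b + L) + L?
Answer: 82639008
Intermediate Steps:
F(b, L) = b + 2*L (F(b, L) = (L + b) + L = b + 2*L)
I = 1770 (I = ((-5 + 5) + 2*3)*295 = (0 + 6)*295 = 6*295 = 1770)
(I + 3078)*(29064 - 12018) = (1770 + 3078)*(29064 - 12018) = 4848*17046 = 82639008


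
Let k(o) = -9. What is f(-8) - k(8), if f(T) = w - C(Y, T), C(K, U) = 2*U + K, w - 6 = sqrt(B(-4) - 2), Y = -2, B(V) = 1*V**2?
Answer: 33 + sqrt(14) ≈ 36.742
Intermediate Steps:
B(V) = V**2
w = 6 + sqrt(14) (w = 6 + sqrt((-4)**2 - 2) = 6 + sqrt(16 - 2) = 6 + sqrt(14) ≈ 9.7417)
C(K, U) = K + 2*U
f(T) = 8 + sqrt(14) - 2*T (f(T) = (6 + sqrt(14)) - (-2 + 2*T) = (6 + sqrt(14)) + (2 - 2*T) = 8 + sqrt(14) - 2*T)
f(-8) - k(8) = (8 + sqrt(14) - 2*(-8)) - 1*(-9) = (8 + sqrt(14) + 16) + 9 = (24 + sqrt(14)) + 9 = 33 + sqrt(14)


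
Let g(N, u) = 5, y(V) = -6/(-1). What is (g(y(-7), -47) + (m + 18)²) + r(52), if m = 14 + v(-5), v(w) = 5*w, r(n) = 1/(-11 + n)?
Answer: 2215/41 ≈ 54.024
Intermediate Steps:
y(V) = 6 (y(V) = -6*(-1) = 6)
m = -11 (m = 14 + 5*(-5) = 14 - 25 = -11)
(g(y(-7), -47) + (m + 18)²) + r(52) = (5 + (-11 + 18)²) + 1/(-11 + 52) = (5 + 7²) + 1/41 = (5 + 49) + 1/41 = 54 + 1/41 = 2215/41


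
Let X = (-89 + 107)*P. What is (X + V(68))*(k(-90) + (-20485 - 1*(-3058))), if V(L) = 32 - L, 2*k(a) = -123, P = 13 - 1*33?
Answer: 6925446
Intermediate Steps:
P = -20 (P = 13 - 33 = -20)
k(a) = -123/2 (k(a) = (½)*(-123) = -123/2)
X = -360 (X = (-89 + 107)*(-20) = 18*(-20) = -360)
(X + V(68))*(k(-90) + (-20485 - 1*(-3058))) = (-360 + (32 - 1*68))*(-123/2 + (-20485 - 1*(-3058))) = (-360 + (32 - 68))*(-123/2 + (-20485 + 3058)) = (-360 - 36)*(-123/2 - 17427) = -396*(-34977/2) = 6925446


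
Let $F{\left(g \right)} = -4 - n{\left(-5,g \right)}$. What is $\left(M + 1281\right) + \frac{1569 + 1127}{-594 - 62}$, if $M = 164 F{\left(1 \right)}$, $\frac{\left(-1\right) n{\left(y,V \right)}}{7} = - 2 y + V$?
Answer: $\frac{1086409}{82} \approx 13249.0$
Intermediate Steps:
$n{\left(y,V \right)} = - 7 V + 14 y$ ($n{\left(y,V \right)} = - 7 \left(- 2 y + V\right) = - 7 \left(V - 2 y\right) = - 7 V + 14 y$)
$F{\left(g \right)} = 66 + 7 g$ ($F{\left(g \right)} = -4 - \left(- 7 g + 14 \left(-5\right)\right) = -4 - \left(- 7 g - 70\right) = -4 - \left(-70 - 7 g\right) = -4 + \left(70 + 7 g\right) = 66 + 7 g$)
$M = 11972$ ($M = 164 \left(66 + 7 \cdot 1\right) = 164 \left(66 + 7\right) = 164 \cdot 73 = 11972$)
$\left(M + 1281\right) + \frac{1569 + 1127}{-594 - 62} = \left(11972 + 1281\right) + \frac{1569 + 1127}{-594 - 62} = 13253 + \frac{2696}{-656} = 13253 + 2696 \left(- \frac{1}{656}\right) = 13253 - \frac{337}{82} = \frac{1086409}{82}$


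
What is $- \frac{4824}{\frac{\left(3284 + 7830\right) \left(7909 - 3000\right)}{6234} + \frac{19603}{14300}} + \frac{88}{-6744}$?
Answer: $- \frac{185554102862161}{328900899734193} \approx -0.56416$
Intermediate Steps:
$- \frac{4824}{\frac{\left(3284 + 7830\right) \left(7909 - 3000\right)}{6234} + \frac{19603}{14300}} + \frac{88}{-6744} = - \frac{4824}{11114 \cdot 4909 \cdot \frac{1}{6234} + 19603 \cdot \frac{1}{14300}} + 88 \left(- \frac{1}{6744}\right) = - \frac{4824}{54558626 \cdot \frac{1}{6234} + \frac{19603}{14300}} - \frac{11}{843} = - \frac{4824}{\frac{27279313}{3117} + \frac{19603}{14300}} - \frac{11}{843} = - \frac{4824}{\frac{390155278451}{44573100}} - \frac{11}{843} = \left(-4824\right) \frac{44573100}{390155278451} - \frac{11}{843} = - \frac{215020634400}{390155278451} - \frac{11}{843} = - \frac{185554102862161}{328900899734193}$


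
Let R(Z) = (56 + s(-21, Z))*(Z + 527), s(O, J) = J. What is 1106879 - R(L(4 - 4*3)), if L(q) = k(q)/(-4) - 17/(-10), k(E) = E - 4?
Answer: 107460481/100 ≈ 1.0746e+6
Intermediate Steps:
k(E) = -4 + E
L(q) = 27/10 - q/4 (L(q) = (-4 + q)/(-4) - 17/(-10) = (-4 + q)*(-¼) - 17*(-⅒) = (1 - q/4) + 17/10 = 27/10 - q/4)
R(Z) = (56 + Z)*(527 + Z) (R(Z) = (56 + Z)*(Z + 527) = (56 + Z)*(527 + Z))
1106879 - R(L(4 - 4*3)) = 1106879 - (29512 + (27/10 - (4 - 4*3)/4)² + 583*(27/10 - (4 - 4*3)/4)) = 1106879 - (29512 + (27/10 - (4 - 12)/4)² + 583*(27/10 - (4 - 12)/4)) = 1106879 - (29512 + (27/10 - ¼*(-8))² + 583*(27/10 - ¼*(-8))) = 1106879 - (29512 + (27/10 + 2)² + 583*(27/10 + 2)) = 1106879 - (29512 + (47/10)² + 583*(47/10)) = 1106879 - (29512 + 2209/100 + 27401/10) = 1106879 - 1*3227419/100 = 1106879 - 3227419/100 = 107460481/100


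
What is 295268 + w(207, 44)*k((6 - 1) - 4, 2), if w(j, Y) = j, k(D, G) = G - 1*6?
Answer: 294440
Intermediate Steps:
k(D, G) = -6 + G (k(D, G) = G - 6 = -6 + G)
295268 + w(207, 44)*k((6 - 1) - 4, 2) = 295268 + 207*(-6 + 2) = 295268 + 207*(-4) = 295268 - 828 = 294440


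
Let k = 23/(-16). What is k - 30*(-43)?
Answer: 20617/16 ≈ 1288.6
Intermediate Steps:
k = -23/16 (k = 23*(-1/16) = -23/16 ≈ -1.4375)
k - 30*(-43) = -23/16 - 30*(-43) = -23/16 + 1290 = 20617/16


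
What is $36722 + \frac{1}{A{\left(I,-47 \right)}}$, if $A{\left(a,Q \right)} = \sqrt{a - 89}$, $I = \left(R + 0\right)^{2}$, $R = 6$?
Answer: $36722 - \frac{i \sqrt{53}}{53} \approx 36722.0 - 0.13736 i$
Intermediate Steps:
$I = 36$ ($I = \left(6 + 0\right)^{2} = 6^{2} = 36$)
$A{\left(a,Q \right)} = \sqrt{-89 + a}$
$36722 + \frac{1}{A{\left(I,-47 \right)}} = 36722 + \frac{1}{\sqrt{-89 + 36}} = 36722 + \frac{1}{\sqrt{-53}} = 36722 + \frac{1}{i \sqrt{53}} = 36722 - \frac{i \sqrt{53}}{53}$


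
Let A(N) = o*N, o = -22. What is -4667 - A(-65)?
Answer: -6097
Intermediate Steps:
A(N) = -22*N
-4667 - A(-65) = -4667 - (-22)*(-65) = -4667 - 1*1430 = -4667 - 1430 = -6097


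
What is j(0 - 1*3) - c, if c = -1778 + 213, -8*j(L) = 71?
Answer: 12449/8 ≈ 1556.1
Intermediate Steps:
j(L) = -71/8 (j(L) = -1/8*71 = -71/8)
c = -1565
j(0 - 1*3) - c = -71/8 - 1*(-1565) = -71/8 + 1565 = 12449/8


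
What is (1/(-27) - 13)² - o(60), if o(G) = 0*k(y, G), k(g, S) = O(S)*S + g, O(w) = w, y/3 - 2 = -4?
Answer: 123904/729 ≈ 169.96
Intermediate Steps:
y = -6 (y = 6 + 3*(-4) = 6 - 12 = -6)
k(g, S) = g + S² (k(g, S) = S*S + g = S² + g = g + S²)
o(G) = 0 (o(G) = 0*(-6 + G²) = 0)
(1/(-27) - 13)² - o(60) = (1/(-27) - 13)² - 1*0 = (-1/27 - 13)² + 0 = (-352/27)² + 0 = 123904/729 + 0 = 123904/729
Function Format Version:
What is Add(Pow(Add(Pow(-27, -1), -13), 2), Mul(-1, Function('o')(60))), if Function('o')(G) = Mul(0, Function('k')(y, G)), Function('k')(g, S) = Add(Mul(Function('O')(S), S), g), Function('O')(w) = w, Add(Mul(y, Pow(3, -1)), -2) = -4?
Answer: Rational(123904, 729) ≈ 169.96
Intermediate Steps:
y = -6 (y = Add(6, Mul(3, -4)) = Add(6, -12) = -6)
Function('k')(g, S) = Add(g, Pow(S, 2)) (Function('k')(g, S) = Add(Mul(S, S), g) = Add(Pow(S, 2), g) = Add(g, Pow(S, 2)))
Function('o')(G) = 0 (Function('o')(G) = Mul(0, Add(-6, Pow(G, 2))) = 0)
Add(Pow(Add(Pow(-27, -1), -13), 2), Mul(-1, Function('o')(60))) = Add(Pow(Add(Pow(-27, -1), -13), 2), Mul(-1, 0)) = Add(Pow(Add(Rational(-1, 27), -13), 2), 0) = Add(Pow(Rational(-352, 27), 2), 0) = Add(Rational(123904, 729), 0) = Rational(123904, 729)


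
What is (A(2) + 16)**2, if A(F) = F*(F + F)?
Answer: 576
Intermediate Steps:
A(F) = 2*F**2 (A(F) = F*(2*F) = 2*F**2)
(A(2) + 16)**2 = (2*2**2 + 16)**2 = (2*4 + 16)**2 = (8 + 16)**2 = 24**2 = 576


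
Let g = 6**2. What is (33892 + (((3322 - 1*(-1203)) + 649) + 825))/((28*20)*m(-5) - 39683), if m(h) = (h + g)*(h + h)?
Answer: -39891/213283 ≈ -0.18703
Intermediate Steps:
g = 36
m(h) = 2*h*(36 + h) (m(h) = (h + 36)*(h + h) = (36 + h)*(2*h) = 2*h*(36 + h))
(33892 + (((3322 - 1*(-1203)) + 649) + 825))/((28*20)*m(-5) - 39683) = (33892 + (((3322 - 1*(-1203)) + 649) + 825))/((28*20)*(2*(-5)*(36 - 5)) - 39683) = (33892 + (((3322 + 1203) + 649) + 825))/(560*(2*(-5)*31) - 39683) = (33892 + ((4525 + 649) + 825))/(560*(-310) - 39683) = (33892 + (5174 + 825))/(-173600 - 39683) = (33892 + 5999)/(-213283) = 39891*(-1/213283) = -39891/213283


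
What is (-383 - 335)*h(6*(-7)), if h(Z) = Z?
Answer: 30156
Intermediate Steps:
(-383 - 335)*h(6*(-7)) = (-383 - 335)*(6*(-7)) = -718*(-42) = 30156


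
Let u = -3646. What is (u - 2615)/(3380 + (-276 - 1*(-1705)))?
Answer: -2087/1603 ≈ -1.3019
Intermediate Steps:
(u - 2615)/(3380 + (-276 - 1*(-1705))) = (-3646 - 2615)/(3380 + (-276 - 1*(-1705))) = -6261/(3380 + (-276 + 1705)) = -6261/(3380 + 1429) = -6261/4809 = -6261*1/4809 = -2087/1603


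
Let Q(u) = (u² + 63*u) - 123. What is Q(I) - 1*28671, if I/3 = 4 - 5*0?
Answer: -27894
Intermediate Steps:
I = 12 (I = 3*(4 - 5*0) = 3*(4 + 0) = 3*4 = 12)
Q(u) = -123 + u² + 63*u
Q(I) - 1*28671 = (-123 + 12² + 63*12) - 1*28671 = (-123 + 144 + 756) - 28671 = 777 - 28671 = -27894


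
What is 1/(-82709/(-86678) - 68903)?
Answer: -86678/5972291525 ≈ -1.4513e-5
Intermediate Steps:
1/(-82709/(-86678) - 68903) = 1/(-82709*(-1/86678) - 68903) = 1/(82709/86678 - 68903) = 1/(-5972291525/86678) = -86678/5972291525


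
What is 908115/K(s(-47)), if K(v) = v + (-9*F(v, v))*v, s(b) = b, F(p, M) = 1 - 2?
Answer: -181623/94 ≈ -1932.2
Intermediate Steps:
F(p, M) = -1
K(v) = 10*v (K(v) = v + (-9*(-1))*v = v + 9*v = 10*v)
908115/K(s(-47)) = 908115/((10*(-47))) = 908115/(-470) = 908115*(-1/470) = -181623/94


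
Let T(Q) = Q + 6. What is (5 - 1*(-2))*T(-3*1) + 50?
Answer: 71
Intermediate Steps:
T(Q) = 6 + Q
(5 - 1*(-2))*T(-3*1) + 50 = (5 - 1*(-2))*(6 - 3*1) + 50 = (5 + 2)*(6 - 3) + 50 = 7*3 + 50 = 21 + 50 = 71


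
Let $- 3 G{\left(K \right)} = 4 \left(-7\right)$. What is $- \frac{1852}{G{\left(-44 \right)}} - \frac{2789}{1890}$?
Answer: $- \frac{377819}{1890} \approx -199.9$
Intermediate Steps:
$G{\left(K \right)} = \frac{28}{3}$ ($G{\left(K \right)} = - \frac{4 \left(-7\right)}{3} = \left(- \frac{1}{3}\right) \left(-28\right) = \frac{28}{3}$)
$- \frac{1852}{G{\left(-44 \right)}} - \frac{2789}{1890} = - \frac{1852}{\frac{28}{3}} - \frac{2789}{1890} = \left(-1852\right) \frac{3}{28} - \frac{2789}{1890} = - \frac{1389}{7} - \frac{2789}{1890} = - \frac{377819}{1890}$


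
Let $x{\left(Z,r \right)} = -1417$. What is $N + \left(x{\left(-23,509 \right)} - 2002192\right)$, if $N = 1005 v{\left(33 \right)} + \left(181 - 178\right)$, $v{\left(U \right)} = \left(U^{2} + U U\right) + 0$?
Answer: $185284$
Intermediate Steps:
$v{\left(U \right)} = 2 U^{2}$ ($v{\left(U \right)} = \left(U^{2} + U^{2}\right) + 0 = 2 U^{2} + 0 = 2 U^{2}$)
$N = 2188893$ ($N = 1005 \cdot 2 \cdot 33^{2} + \left(181 - 178\right) = 1005 \cdot 2 \cdot 1089 + 3 = 1005 \cdot 2178 + 3 = 2188890 + 3 = 2188893$)
$N + \left(x{\left(-23,509 \right)} - 2002192\right) = 2188893 - 2003609 = 185284$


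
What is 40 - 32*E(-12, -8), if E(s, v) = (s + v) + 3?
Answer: 584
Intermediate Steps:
E(s, v) = 3 + s + v
40 - 32*E(-12, -8) = 40 - 32*(3 - 12 - 8) = 40 - 32*(-17) = 40 + 544 = 584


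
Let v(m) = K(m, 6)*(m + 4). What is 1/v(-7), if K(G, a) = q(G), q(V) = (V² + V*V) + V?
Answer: -1/273 ≈ -0.0036630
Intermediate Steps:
q(V) = V + 2*V² (q(V) = (V² + V²) + V = 2*V² + V = V + 2*V²)
K(G, a) = G*(1 + 2*G)
v(m) = m*(1 + 2*m)*(4 + m) (v(m) = (m*(1 + 2*m))*(m + 4) = (m*(1 + 2*m))*(4 + m) = m*(1 + 2*m)*(4 + m))
1/v(-7) = 1/(-7*(1 + 2*(-7))*(4 - 7)) = 1/(-7*(1 - 14)*(-3)) = 1/(-7*(-13)*(-3)) = 1/(-273) = -1/273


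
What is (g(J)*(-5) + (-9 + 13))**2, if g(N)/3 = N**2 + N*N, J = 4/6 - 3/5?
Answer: 3364/225 ≈ 14.951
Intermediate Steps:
J = 1/15 (J = 4*(1/6) - 3*1/5 = 2/3 - 3/5 = 1/15 ≈ 0.066667)
g(N) = 6*N**2 (g(N) = 3*(N**2 + N*N) = 3*(N**2 + N**2) = 3*(2*N**2) = 6*N**2)
(g(J)*(-5) + (-9 + 13))**2 = ((6*(1/15)**2)*(-5) + (-9 + 13))**2 = ((6*(1/225))*(-5) + 4)**2 = ((2/75)*(-5) + 4)**2 = (-2/15 + 4)**2 = (58/15)**2 = 3364/225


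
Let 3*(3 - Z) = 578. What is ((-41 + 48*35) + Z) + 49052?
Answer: 151504/3 ≈ 50501.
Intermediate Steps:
Z = -569/3 (Z = 3 - 1/3*578 = 3 - 578/3 = -569/3 ≈ -189.67)
((-41 + 48*35) + Z) + 49052 = ((-41 + 48*35) - 569/3) + 49052 = ((-41 + 1680) - 569/3) + 49052 = (1639 - 569/3) + 49052 = 4348/3 + 49052 = 151504/3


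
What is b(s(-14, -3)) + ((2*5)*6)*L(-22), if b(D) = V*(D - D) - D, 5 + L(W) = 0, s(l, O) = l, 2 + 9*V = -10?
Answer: -286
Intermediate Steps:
V = -4/3 (V = -2/9 + (1/9)*(-10) = -2/9 - 10/9 = -4/3 ≈ -1.3333)
L(W) = -5 (L(W) = -5 + 0 = -5)
b(D) = -D (b(D) = -4*(D - D)/3 - D = -4/3*0 - D = 0 - D = -D)
b(s(-14, -3)) + ((2*5)*6)*L(-22) = -1*(-14) + ((2*5)*6)*(-5) = 14 + (10*6)*(-5) = 14 + 60*(-5) = 14 - 300 = -286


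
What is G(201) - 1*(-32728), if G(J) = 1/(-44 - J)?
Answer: 8018359/245 ≈ 32728.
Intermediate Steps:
G(201) - 1*(-32728) = -1/(44 + 201) - 1*(-32728) = -1/245 + 32728 = 8018359/245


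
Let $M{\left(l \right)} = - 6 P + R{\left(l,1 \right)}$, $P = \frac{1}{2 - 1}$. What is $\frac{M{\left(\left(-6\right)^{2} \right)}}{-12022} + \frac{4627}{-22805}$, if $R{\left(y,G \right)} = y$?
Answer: $- \frac{28154972}{137080855} \approx -0.20539$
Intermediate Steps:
$P = 1$ ($P = 1^{-1} = 1$)
$M{\left(l \right)} = -6 + l$ ($M{\left(l \right)} = \left(-6\right) 1 + l = -6 + l$)
$\frac{M{\left(\left(-6\right)^{2} \right)}}{-12022} + \frac{4627}{-22805} = \frac{-6 + \left(-6\right)^{2}}{-12022} + \frac{4627}{-22805} = \left(-6 + 36\right) \left(- \frac{1}{12022}\right) + 4627 \left(- \frac{1}{22805}\right) = 30 \left(- \frac{1}{12022}\right) - \frac{4627}{22805} = - \frac{15}{6011} - \frac{4627}{22805} = - \frac{28154972}{137080855}$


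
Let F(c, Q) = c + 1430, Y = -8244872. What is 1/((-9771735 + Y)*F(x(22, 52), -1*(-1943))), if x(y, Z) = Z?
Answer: -1/26700611574 ≈ -3.7452e-11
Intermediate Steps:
F(c, Q) = 1430 + c
1/((-9771735 + Y)*F(x(22, 52), -1*(-1943))) = 1/((-9771735 - 8244872)*(1430 + 52)) = 1/(-18016607*1482) = -1/18016607*1/1482 = -1/26700611574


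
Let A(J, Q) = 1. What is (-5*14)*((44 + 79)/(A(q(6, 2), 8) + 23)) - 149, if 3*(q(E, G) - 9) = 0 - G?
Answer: -2031/4 ≈ -507.75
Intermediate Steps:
q(E, G) = 9 - G/3 (q(E, G) = 9 + (0 - G)/3 = 9 + (-G)/3 = 9 - G/3)
(-5*14)*((44 + 79)/(A(q(6, 2), 8) + 23)) - 149 = (-5*14)*((44 + 79)/(1 + 23)) - 149 = -8610/24 - 149 = -70*41/8 - 149 = -1435/4 - 149 = -2031/4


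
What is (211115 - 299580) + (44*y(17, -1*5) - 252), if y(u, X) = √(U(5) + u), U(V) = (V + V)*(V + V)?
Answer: -88717 + 132*√13 ≈ -88241.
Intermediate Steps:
U(V) = 4*V² (U(V) = (2*V)*(2*V) = 4*V²)
y(u, X) = √(100 + u) (y(u, X) = √(4*5² + u) = √(4*25 + u) = √(100 + u))
(211115 - 299580) + (44*y(17, -1*5) - 252) = (211115 - 299580) + (44*√(100 + 17) - 252) = -88465 + (44*√117 - 252) = -88465 + (44*(3*√13) - 252) = -88465 + (132*√13 - 252) = -88465 + (-252 + 132*√13) = -88717 + 132*√13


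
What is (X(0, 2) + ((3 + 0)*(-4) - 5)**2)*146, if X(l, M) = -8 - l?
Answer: 41026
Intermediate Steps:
(X(0, 2) + ((3 + 0)*(-4) - 5)**2)*146 = ((-8 - 1*0) + ((3 + 0)*(-4) - 5)**2)*146 = ((-8 + 0) + (3*(-4) - 5)**2)*146 = (-8 + (-12 - 5)**2)*146 = (-8 + (-17)**2)*146 = (-8 + 289)*146 = 281*146 = 41026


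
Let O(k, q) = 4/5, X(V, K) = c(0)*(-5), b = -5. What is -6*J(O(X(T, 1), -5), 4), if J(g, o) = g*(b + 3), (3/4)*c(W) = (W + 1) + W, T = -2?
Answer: 48/5 ≈ 9.6000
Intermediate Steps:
c(W) = 4/3 + 8*W/3 (c(W) = 4*((W + 1) + W)/3 = 4*((1 + W) + W)/3 = 4*(1 + 2*W)/3 = 4/3 + 8*W/3)
X(V, K) = -20/3 (X(V, K) = (4/3 + (8/3)*0)*(-5) = (4/3 + 0)*(-5) = (4/3)*(-5) = -20/3)
O(k, q) = ⅘ (O(k, q) = 4*(⅕) = ⅘)
J(g, o) = -2*g (J(g, o) = g*(-5 + 3) = g*(-2) = -2*g)
-6*J(O(X(T, 1), -5), 4) = -(-12)*4/5 = -6*(-8/5) = 48/5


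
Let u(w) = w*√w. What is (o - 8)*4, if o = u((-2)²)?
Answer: 0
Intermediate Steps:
u(w) = w^(3/2)
o = 8 (o = ((-2)²)^(3/2) = 4^(3/2) = 8)
(o - 8)*4 = (8 - 8)*4 = 0*4 = 0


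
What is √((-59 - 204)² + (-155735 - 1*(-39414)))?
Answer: 4*I*√2947 ≈ 217.15*I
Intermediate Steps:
√((-59 - 204)² + (-155735 - 1*(-39414))) = √((-263)² + (-155735 + 39414)) = √(69169 - 116321) = √(-47152) = 4*I*√2947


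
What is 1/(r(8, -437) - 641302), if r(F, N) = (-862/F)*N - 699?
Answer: -4/2379657 ≈ -1.6809e-6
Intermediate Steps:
r(F, N) = -699 - 862*N/F (r(F, N) = -862*N/F - 699 = -699 - 862*N/F)
1/(r(8, -437) - 641302) = 1/((-699 - 862*(-437)/8) - 641302) = 1/((-699 - 862*(-437)*⅛) - 641302) = 1/((-699 + 188347/4) - 641302) = 1/(185551/4 - 641302) = 1/(-2379657/4) = -4/2379657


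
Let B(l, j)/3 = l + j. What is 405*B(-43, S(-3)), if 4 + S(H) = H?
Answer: -60750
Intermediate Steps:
S(H) = -4 + H
B(l, j) = 3*j + 3*l (B(l, j) = 3*(l + j) = 3*(j + l) = 3*j + 3*l)
405*B(-43, S(-3)) = 405*(3*(-4 - 3) + 3*(-43)) = 405*(3*(-7) - 129) = 405*(-21 - 129) = 405*(-150) = -60750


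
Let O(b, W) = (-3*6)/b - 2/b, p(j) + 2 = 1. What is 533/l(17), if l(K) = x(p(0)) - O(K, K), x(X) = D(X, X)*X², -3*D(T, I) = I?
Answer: 27183/77 ≈ 353.03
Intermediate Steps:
p(j) = -1 (p(j) = -2 + 1 = -1)
D(T, I) = -I/3
O(b, W) = -20/b (O(b, W) = -18/b - 2/b = -20/b)
x(X) = -X³/3 (x(X) = (-X/3)*X² = -X³/3)
l(K) = ⅓ + 20/K (l(K) = -⅓*(-1)³ - (-20)/K = -⅓*(-1) + 20/K = ⅓ + 20/K)
533/l(17) = 533/(((⅓)*(60 + 17)/17)) = 533/(((⅓)*(1/17)*77)) = 533/(77/51) = 533*(51/77) = 27183/77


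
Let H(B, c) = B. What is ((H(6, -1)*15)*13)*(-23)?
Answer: -26910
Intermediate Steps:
((H(6, -1)*15)*13)*(-23) = ((6*15)*13)*(-23) = (90*13)*(-23) = 1170*(-23) = -26910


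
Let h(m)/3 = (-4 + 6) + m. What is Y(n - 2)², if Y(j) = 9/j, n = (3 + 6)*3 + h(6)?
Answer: 81/2401 ≈ 0.033736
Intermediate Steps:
h(m) = 6 + 3*m (h(m) = 3*((-4 + 6) + m) = 3*(2 + m) = 6 + 3*m)
n = 51 (n = (3 + 6)*3 + (6 + 3*6) = 9*3 + (6 + 18) = 27 + 24 = 51)
Y(n - 2)² = (9/(51 - 2))² = (9/49)² = 81/2401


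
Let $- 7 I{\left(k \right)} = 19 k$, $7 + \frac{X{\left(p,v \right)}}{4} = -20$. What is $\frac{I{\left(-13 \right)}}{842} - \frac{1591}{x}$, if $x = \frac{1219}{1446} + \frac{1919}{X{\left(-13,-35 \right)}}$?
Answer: $\frac{244182582551}{2596525078} \approx 94.042$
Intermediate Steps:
$X{\left(p,v \right)} = -108$ ($X{\left(p,v \right)} = -28 + 4 \left(-20\right) = -28 - 80 = -108$)
$I{\left(k \right)} = - \frac{19 k}{7}$
$x = - \frac{440537}{26028}$ ($x = \frac{1219}{1446} + \frac{1919}{-108} = 1219 \cdot \frac{1}{1446} + 1919 \left(- \frac{1}{108}\right) = \frac{1219}{1446} - \frac{1919}{108} = - \frac{440537}{26028} \approx -16.926$)
$\frac{I{\left(-13 \right)}}{842} - \frac{1591}{x} = \frac{\left(- \frac{19}{7}\right) \left(-13\right)}{842} - \frac{1591}{- \frac{440537}{26028}} = \frac{247}{7} \cdot \frac{1}{842} - - \frac{41410548}{440537} = \frac{247}{5894} + \frac{41410548}{440537} = \frac{244182582551}{2596525078}$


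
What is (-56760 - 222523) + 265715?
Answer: -13568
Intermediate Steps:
(-56760 - 222523) + 265715 = -279283 + 265715 = -13568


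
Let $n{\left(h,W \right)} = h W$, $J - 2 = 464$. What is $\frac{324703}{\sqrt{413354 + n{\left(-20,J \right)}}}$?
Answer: $\frac{324703 \sqrt{404034}}{404034} \approx 510.83$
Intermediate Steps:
$J = 466$ ($J = 2 + 464 = 466$)
$n{\left(h,W \right)} = W h$
$\frac{324703}{\sqrt{413354 + n{\left(-20,J \right)}}} = \frac{324703}{\sqrt{413354 + 466 \left(-20\right)}} = \frac{324703}{\sqrt{413354 - 9320}} = \frac{324703}{\sqrt{404034}} = 324703 \frac{\sqrt{404034}}{404034} = \frac{324703 \sqrt{404034}}{404034}$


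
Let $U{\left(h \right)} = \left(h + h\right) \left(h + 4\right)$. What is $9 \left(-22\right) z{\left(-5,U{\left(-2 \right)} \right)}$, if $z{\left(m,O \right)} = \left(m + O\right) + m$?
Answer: $3564$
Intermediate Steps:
$U{\left(h \right)} = 2 h \left(4 + h\right)$
$z{\left(m,O \right)} = O + 2 m$ ($z{\left(m,O \right)} = \left(O + m\right) + m = O + 2 m$)
$9 \left(-22\right) z{\left(-5,U{\left(-2 \right)} \right)} = 9 \left(-22\right) \left(2 \left(-2\right) \left(4 - 2\right) + 2 \left(-5\right)\right) = - 198 \left(2 \left(-2\right) 2 - 10\right) = - 198 \left(-8 - 10\right) = \left(-198\right) \left(-18\right) = 3564$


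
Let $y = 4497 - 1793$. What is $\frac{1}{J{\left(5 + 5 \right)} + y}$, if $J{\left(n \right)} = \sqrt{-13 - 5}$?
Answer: $\frac{1352}{3655817} - \frac{3 i \sqrt{2}}{7311634} \approx 0.00036982 - 5.8026 \cdot 10^{-7} i$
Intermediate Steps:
$y = 2704$ ($y = 4497 - 1793 = 2704$)
$J{\left(n \right)} = 3 i \sqrt{2}$ ($J{\left(n \right)} = \sqrt{-18} = 3 i \sqrt{2}$)
$\frac{1}{J{\left(5 + 5 \right)} + y} = \frac{1}{3 i \sqrt{2} + 2704} = \frac{1}{2704 + 3 i \sqrt{2}}$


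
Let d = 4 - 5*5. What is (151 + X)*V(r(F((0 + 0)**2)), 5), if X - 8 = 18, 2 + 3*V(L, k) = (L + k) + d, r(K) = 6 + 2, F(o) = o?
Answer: -590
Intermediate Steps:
r(K) = 8
d = -21 (d = 4 - 25 = -21)
V(L, k) = -23/3 + L/3 + k/3 (V(L, k) = -2/3 + ((L + k) - 21)/3 = -2/3 + (-21 + L + k)/3 = -2/3 + (-7 + L/3 + k/3) = -23/3 + L/3 + k/3)
X = 26 (X = 8 + 18 = 26)
(151 + X)*V(r(F((0 + 0)**2)), 5) = (151 + 26)*(-23/3 + (1/3)*8 + (1/3)*5) = 177*(-23/3 + 8/3 + 5/3) = 177*(-10/3) = -590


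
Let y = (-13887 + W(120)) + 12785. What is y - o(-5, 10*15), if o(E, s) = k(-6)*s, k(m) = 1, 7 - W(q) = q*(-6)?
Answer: -525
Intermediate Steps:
W(q) = 7 + 6*q (W(q) = 7 - q*(-6) = 7 - (-6)*q = 7 + 6*q)
o(E, s) = s (o(E, s) = 1*s = s)
y = -375 (y = (-13887 + (7 + 6*120)) + 12785 = (-13887 + (7 + 720)) + 12785 = (-13887 + 727) + 12785 = -13160 + 12785 = -375)
y - o(-5, 10*15) = -375 - 10*15 = -375 - 1*150 = -375 - 150 = -525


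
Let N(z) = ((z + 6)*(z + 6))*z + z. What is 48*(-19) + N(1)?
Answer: -862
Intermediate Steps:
N(z) = z + z*(6 + z)² (N(z) = ((6 + z)*(6 + z))*z + z = (6 + z)²*z + z = z*(6 + z)² + z = z + z*(6 + z)²)
48*(-19) + N(1) = 48*(-19) + 1*(1 + (6 + 1)²) = -912 + 1*(1 + 7²) = -912 + 1*(1 + 49) = -912 + 1*50 = -912 + 50 = -862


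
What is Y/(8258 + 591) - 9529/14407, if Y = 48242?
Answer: 610700373/127487543 ≈ 4.7903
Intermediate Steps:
Y/(8258 + 591) - 9529/14407 = 48242/(8258 + 591) - 9529/14407 = 48242/8849 - 9529*1/14407 = 48242*(1/8849) - 9529/14407 = 48242/8849 - 9529/14407 = 610700373/127487543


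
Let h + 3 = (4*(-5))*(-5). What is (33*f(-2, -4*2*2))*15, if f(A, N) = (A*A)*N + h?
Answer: 16335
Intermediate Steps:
h = 97 (h = -3 + (4*(-5))*(-5) = -3 - 20*(-5) = -3 + 100 = 97)
f(A, N) = 97 + N*A**2 (f(A, N) = (A*A)*N + 97 = A**2*N + 97 = N*A**2 + 97 = 97 + N*A**2)
(33*f(-2, -4*2*2))*15 = (33*(97 + (-4*2*2)*(-2)**2))*15 = (33*(97 - 8*2*4))*15 = (33*(97 - 16*4))*15 = (33*(97 - 64))*15 = (33*33)*15 = 1089*15 = 16335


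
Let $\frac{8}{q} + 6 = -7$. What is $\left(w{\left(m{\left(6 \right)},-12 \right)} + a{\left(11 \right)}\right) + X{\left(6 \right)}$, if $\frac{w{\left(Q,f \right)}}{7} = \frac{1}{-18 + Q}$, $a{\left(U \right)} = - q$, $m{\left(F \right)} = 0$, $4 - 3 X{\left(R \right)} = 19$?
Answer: $- \frac{1117}{234} \approx -4.7735$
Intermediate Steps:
$q = - \frac{8}{13}$ ($q = \frac{8}{-6 - 7} = \frac{8}{-13} = 8 \left(- \frac{1}{13}\right) = - \frac{8}{13} \approx -0.61539$)
$X{\left(R \right)} = -5$ ($X{\left(R \right)} = \frac{4}{3} - \frac{19}{3} = -5$)
$a{\left(U \right)} = \frac{8}{13}$ ($a{\left(U \right)} = \left(-1\right) \left(- \frac{8}{13}\right) = \frac{8}{13}$)
$w{\left(Q,f \right)} = \frac{7}{-18 + Q}$
$\left(w{\left(m{\left(6 \right)},-12 \right)} + a{\left(11 \right)}\right) + X{\left(6 \right)} = \left(\frac{7}{-18 + 0} + \frac{8}{13}\right) - 5 = \left(\frac{7}{-18} + \frac{8}{13}\right) - 5 = \left(7 \left(- \frac{1}{18}\right) + \frac{8}{13}\right) - 5 = \left(- \frac{7}{18} + \frac{8}{13}\right) - 5 = \frac{53}{234} - 5 = - \frac{1117}{234}$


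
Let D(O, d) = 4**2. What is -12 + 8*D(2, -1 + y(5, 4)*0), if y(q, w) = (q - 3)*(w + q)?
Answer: 116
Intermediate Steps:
y(q, w) = (-3 + q)*(q + w)
D(O, d) = 16
-12 + 8*D(2, -1 + y(5, 4)*0) = -12 + 8*16 = -12 + 128 = 116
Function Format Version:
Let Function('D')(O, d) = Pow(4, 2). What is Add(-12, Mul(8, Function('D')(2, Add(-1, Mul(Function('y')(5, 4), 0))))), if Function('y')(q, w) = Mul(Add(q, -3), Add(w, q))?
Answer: 116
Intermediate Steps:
Function('y')(q, w) = Mul(Add(-3, q), Add(q, w))
Function('D')(O, d) = 16
Add(-12, Mul(8, Function('D')(2, Add(-1, Mul(Function('y')(5, 4), 0))))) = Add(-12, Mul(8, 16)) = Add(-12, 128) = 116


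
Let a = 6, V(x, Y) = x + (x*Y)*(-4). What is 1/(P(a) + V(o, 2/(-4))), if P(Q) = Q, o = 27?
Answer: 1/87 ≈ 0.011494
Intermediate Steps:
V(x, Y) = x - 4*Y*x (V(x, Y) = x + (Y*x)*(-4) = x - 4*Y*x)
1/(P(a) + V(o, 2/(-4))) = 1/(6 + 27*(1 - 8/(-4))) = 1/(6 + 27*(1 - 8*(-1)/4)) = 1/(6 + 27*(1 - 4*(-½))) = 1/(6 + 27*(1 + 2)) = 1/(6 + 27*3) = 1/(6 + 81) = 1/87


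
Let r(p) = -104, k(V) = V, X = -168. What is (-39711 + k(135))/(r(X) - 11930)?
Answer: 19788/6017 ≈ 3.2887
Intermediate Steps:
(-39711 + k(135))/(r(X) - 11930) = (-39711 + 135)/(-104 - 11930) = -39576/(-12034) = -39576*(-1/12034) = 19788/6017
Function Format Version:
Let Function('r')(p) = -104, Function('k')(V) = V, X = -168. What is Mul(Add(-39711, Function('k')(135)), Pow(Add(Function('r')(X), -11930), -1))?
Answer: Rational(19788, 6017) ≈ 3.2887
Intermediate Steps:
Mul(Add(-39711, Function('k')(135)), Pow(Add(Function('r')(X), -11930), -1)) = Mul(Add(-39711, 135), Pow(Add(-104, -11930), -1)) = Mul(-39576, Pow(-12034, -1)) = Mul(-39576, Rational(-1, 12034)) = Rational(19788, 6017)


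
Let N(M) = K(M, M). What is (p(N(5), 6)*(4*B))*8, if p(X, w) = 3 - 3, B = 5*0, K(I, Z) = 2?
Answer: 0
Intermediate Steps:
N(M) = 2
B = 0
p(X, w) = 0
(p(N(5), 6)*(4*B))*8 = (0*(4*0))*8 = (0*0)*8 = 0*8 = 0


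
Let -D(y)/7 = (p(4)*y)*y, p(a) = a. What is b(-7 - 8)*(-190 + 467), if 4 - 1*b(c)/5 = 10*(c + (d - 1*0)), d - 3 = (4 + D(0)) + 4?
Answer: 60940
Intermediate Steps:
D(y) = -28*y² (D(y) = -7*4*y*y = -28*y²)
d = 11 (d = 3 + ((4 - 28*0²) + 4) = 3 + ((4 - 28*0) + 4) = 3 + ((4 + 0) + 4) = 3 + (4 + 4) = 3 + 8 = 11)
b(c) = -530 - 50*c (b(c) = 20 - 50*(c + (11 - 1*0)) = 20 - 50*(c + (11 + 0)) = 20 - 50*(c + 11) = 20 - 50*(11 + c) = 20 - 5*(110 + 10*c) = 20 + (-550 - 50*c) = -530 - 50*c)
b(-7 - 8)*(-190 + 467) = (-530 - 50*(-7 - 8))*(-190 + 467) = (-530 - 50*(-15))*277 = (-530 + 750)*277 = 220*277 = 60940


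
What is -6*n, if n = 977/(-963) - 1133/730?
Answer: 1804289/117165 ≈ 15.400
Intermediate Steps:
n = -1804289/702990 (n = 977*(-1/963) - 1133*1/730 = -977/963 - 1133/730 = -1804289/702990 ≈ -2.5666)
-6*n = -6*(-1804289/702990) = 1804289/117165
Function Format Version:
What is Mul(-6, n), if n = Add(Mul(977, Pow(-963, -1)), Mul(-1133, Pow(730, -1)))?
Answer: Rational(1804289, 117165) ≈ 15.400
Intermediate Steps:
n = Rational(-1804289, 702990) (n = Add(Mul(977, Rational(-1, 963)), Mul(-1133, Rational(1, 730))) = Add(Rational(-977, 963), Rational(-1133, 730)) = Rational(-1804289, 702990) ≈ -2.5666)
Mul(-6, n) = Mul(-6, Rational(-1804289, 702990)) = Rational(1804289, 117165)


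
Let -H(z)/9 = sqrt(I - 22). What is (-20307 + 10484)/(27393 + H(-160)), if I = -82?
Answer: -89693813/250128291 - 19646*I*sqrt(26)/83376097 ≈ -0.35859 - 0.0012015*I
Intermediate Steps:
H(z) = -18*I*sqrt(26) (H(z) = -9*sqrt(-82 - 22) = -18*I*sqrt(26))
(-20307 + 10484)/(27393 + H(-160)) = (-20307 + 10484)/(27393 - 18*I*sqrt(26)) = -9823/(27393 - 18*I*sqrt(26))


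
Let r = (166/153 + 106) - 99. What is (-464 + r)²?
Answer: 4865760025/23409 ≈ 2.0786e+5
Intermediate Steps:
r = 1237/153 (r = (166*(1/153) + 106) - 99 = (166/153 + 106) - 99 = 16384/153 - 99 = 1237/153 ≈ 8.0850)
(-464 + r)² = (-464 + 1237/153)² = (-69755/153)² = 4865760025/23409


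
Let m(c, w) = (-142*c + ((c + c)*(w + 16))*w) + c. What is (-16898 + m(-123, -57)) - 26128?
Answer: -600585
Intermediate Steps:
m(c, w) = -141*c + 2*c*w*(16 + w) (m(c, w) = (-142*c + ((2*c)*(16 + w))*w) + c = (-142*c + (2*c*(16 + w))*w) + c = (-142*c + 2*c*w*(16 + w)) + c = -141*c + 2*c*w*(16 + w))
(-16898 + m(-123, -57)) - 26128 = (-16898 - 123*(-141 + 2*(-57)² + 32*(-57))) - 26128 = (-16898 - 123*(-141 + 2*3249 - 1824)) - 26128 = (-16898 - 123*(-141 + 6498 - 1824)) - 26128 = (-16898 - 123*4533) - 26128 = (-16898 - 557559) - 26128 = -574457 - 26128 = -600585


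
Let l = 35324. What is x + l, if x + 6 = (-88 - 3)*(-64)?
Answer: 41142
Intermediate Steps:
x = 5818 (x = -6 + (-88 - 3)*(-64) = -6 - 91*(-64) = -6 + 5824 = 5818)
x + l = 5818 + 35324 = 41142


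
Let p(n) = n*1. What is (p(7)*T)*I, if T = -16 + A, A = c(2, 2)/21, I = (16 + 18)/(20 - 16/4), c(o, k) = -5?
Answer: -5797/24 ≈ -241.54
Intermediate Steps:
p(n) = n
I = 17/8 (I = 34/(20 - 16*¼) = 34/(20 - 4) = 34/16 = 34*(1/16) = 17/8 ≈ 2.1250)
A = -5/21 ≈ -0.23810
T = -341/21 (T = -16 - 5/21 = -341/21 ≈ -16.238)
(p(7)*T)*I = (7*(-341/21))*(17/8) = -341/3*17/8 = -5797/24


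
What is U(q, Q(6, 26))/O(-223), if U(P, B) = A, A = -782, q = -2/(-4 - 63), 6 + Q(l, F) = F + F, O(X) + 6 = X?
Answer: 782/229 ≈ 3.4148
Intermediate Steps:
O(X) = -6 + X
Q(l, F) = -6 + 2*F (Q(l, F) = -6 + (F + F) = -6 + 2*F)
q = 2/67 (q = -2/(-67) = -2*(-1/67) = 2/67 ≈ 0.029851)
U(P, B) = -782
U(q, Q(6, 26))/O(-223) = -782/(-6 - 223) = -782/(-229) = -782*(-1/229) = 782/229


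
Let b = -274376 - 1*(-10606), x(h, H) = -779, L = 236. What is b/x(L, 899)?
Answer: 263770/779 ≈ 338.60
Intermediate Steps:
b = -263770 (b = -274376 + 10606 = -263770)
b/x(L, 899) = -263770/(-779) = -263770*(-1/779) = 263770/779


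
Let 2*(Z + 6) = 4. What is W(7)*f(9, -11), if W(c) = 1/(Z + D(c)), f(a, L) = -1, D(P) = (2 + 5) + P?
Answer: -⅒ ≈ -0.10000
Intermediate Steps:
Z = -4 (Z = -6 + (½)*4 = -6 + 2 = -4)
D(P) = 7 + P
W(c) = 1/(3 + c) (W(c) = 1/(-4 + (7 + c)) = 1/(3 + c))
W(7)*f(9, -11) = -1/(3 + 7) = -1/10 = (⅒)*(-1) = -⅒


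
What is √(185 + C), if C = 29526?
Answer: √29711 ≈ 172.37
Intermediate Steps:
√(185 + C) = √(185 + 29526) = √29711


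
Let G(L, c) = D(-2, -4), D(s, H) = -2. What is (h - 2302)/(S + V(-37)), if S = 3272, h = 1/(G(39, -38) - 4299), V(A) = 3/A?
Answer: -366333411/520683361 ≈ -0.70356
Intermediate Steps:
G(L, c) = -2
h = -1/4301 (h = 1/(-2 - 4299) = 1/(-4301) = -1/4301 ≈ -0.00023250)
(h - 2302)/(S + V(-37)) = (-1/4301 - 2302)/(3272 + 3/(-37)) = -9900903/(4301*(3272 + 3*(-1/37))) = -9900903/(4301*(3272 - 3/37)) = -9900903/(4301*121061/37) = -9900903/4301*37/121061 = -366333411/520683361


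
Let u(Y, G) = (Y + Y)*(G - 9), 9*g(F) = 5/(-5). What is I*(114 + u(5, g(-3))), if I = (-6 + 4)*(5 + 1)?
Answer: -824/3 ≈ -274.67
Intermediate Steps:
g(F) = -1/9 (g(F) = (5/(-5))/9 = (5*(-1/5))/9 = (1/9)*(-1) = -1/9)
u(Y, G) = 2*Y*(-9 + G) (u(Y, G) = (2*Y)*(-9 + G) = 2*Y*(-9 + G))
I = -12 (I = -2*6 = -12)
I*(114 + u(5, g(-3))) = -12*(114 + 2*5*(-9 - 1/9)) = -12*(114 + 2*5*(-82/9)) = -12*(114 - 820/9) = -12*206/9 = -824/3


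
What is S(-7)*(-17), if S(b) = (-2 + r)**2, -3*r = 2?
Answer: -1088/9 ≈ -120.89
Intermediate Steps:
r = -2/3 (r = -1/3*2 = -2/3 ≈ -0.66667)
S(b) = 64/9 (S(b) = (-2 - 2/3)**2 = (-8/3)**2 = 64/9)
S(-7)*(-17) = (64/9)*(-17) = -1088/9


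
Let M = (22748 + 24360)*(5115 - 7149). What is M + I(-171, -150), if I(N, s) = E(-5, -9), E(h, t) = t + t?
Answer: -95817690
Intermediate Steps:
E(h, t) = 2*t
I(N, s) = -18 (I(N, s) = 2*(-9) = -18)
M = -95817672 (M = 47108*(-2034) = -95817672)
M + I(-171, -150) = -95817672 - 18 = -95817690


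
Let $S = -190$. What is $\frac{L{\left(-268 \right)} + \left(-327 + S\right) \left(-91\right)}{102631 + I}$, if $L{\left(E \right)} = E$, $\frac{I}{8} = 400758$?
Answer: $\frac{46779}{3308695} \approx 0.014138$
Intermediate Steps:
$I = 3206064$ ($I = 8 \cdot 400758 = 3206064$)
$\frac{L{\left(-268 \right)} + \left(-327 + S\right) \left(-91\right)}{102631 + I} = \frac{-268 + \left(-327 - 190\right) \left(-91\right)}{102631 + 3206064} = \frac{-268 - -47047}{3308695} = \left(-268 + 47047\right) \frac{1}{3308695} = 46779 \cdot \frac{1}{3308695} = \frac{46779}{3308695}$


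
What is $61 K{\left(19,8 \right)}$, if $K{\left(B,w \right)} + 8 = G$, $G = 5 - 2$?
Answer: $-305$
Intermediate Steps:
$G = 3$ ($G = 5 - 2 = 3$)
$K{\left(B,w \right)} = -5$ ($K{\left(B,w \right)} = -8 + 3 = -5$)
$61 K{\left(19,8 \right)} = 61 \left(-5\right) = -305$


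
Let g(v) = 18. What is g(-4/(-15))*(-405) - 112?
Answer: -7402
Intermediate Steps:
g(-4/(-15))*(-405) - 112 = 18*(-405) - 112 = -7290 - 112 = -7402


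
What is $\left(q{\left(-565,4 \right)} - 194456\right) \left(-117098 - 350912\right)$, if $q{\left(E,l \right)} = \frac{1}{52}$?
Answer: $\frac{2366190932555}{26} \approx 9.1007 \cdot 10^{10}$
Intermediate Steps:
$q{\left(E,l \right)} = \frac{1}{52}$
$\left(q{\left(-565,4 \right)} - 194456\right) \left(-117098 - 350912\right) = \left(\frac{1}{52} - 194456\right) \left(-117098 - 350912\right) = \left(- \frac{10111711}{52}\right) \left(-468010\right) = \frac{2366190932555}{26}$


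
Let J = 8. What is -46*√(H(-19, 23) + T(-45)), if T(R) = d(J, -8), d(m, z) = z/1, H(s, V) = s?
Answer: -138*I*√3 ≈ -239.02*I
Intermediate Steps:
d(m, z) = z (d(m, z) = z*1 = z)
T(R) = -8
-46*√(H(-19, 23) + T(-45)) = -46*√(-19 - 8) = -138*I*√3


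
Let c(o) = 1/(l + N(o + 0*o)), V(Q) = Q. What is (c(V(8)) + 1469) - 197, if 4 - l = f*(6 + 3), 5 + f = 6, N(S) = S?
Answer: 3817/3 ≈ 1272.3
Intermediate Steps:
f = 1 (f = -5 + 6 = 1)
l = -5 (l = 4 - (6 + 3) = 4 - 9 = -5)
c(o) = 1/(-5 + o) (c(o) = 1/(-5 + (o + 0*o)) = 1/(-5 + (o + 0)) = 1/(-5 + o))
(c(V(8)) + 1469) - 197 = (1/(-5 + 8) + 1469) - 197 = (1/3 + 1469) - 197 = 4408/3 - 197 = 3817/3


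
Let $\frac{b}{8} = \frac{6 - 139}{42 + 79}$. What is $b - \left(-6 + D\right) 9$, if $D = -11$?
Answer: $\frac{17449}{121} \approx 144.21$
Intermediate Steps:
$b = - \frac{1064}{121}$ ($b = 8 \frac{6 - 139}{42 + 79} = 8 \left(- \frac{133}{121}\right) = - \frac{1064}{121} \approx -8.7934$)
$b - \left(-6 + D\right) 9 = - \frac{1064}{121} - \left(-6 - 11\right) 9 = - \frac{1064}{121} - \left(-17\right) 9 = - \frac{1064}{121} - -153 = - \frac{1064}{121} + 153 = \frac{17449}{121}$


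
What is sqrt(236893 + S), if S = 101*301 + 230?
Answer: 2*sqrt(66881) ≈ 517.23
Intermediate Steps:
S = 30631 (S = 30401 + 230 = 30631)
sqrt(236893 + S) = sqrt(236893 + 30631) = sqrt(267524) = 2*sqrt(66881)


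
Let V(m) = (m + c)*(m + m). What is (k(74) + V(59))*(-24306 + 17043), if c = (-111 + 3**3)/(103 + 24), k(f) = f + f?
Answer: -6486280254/127 ≈ -5.1073e+7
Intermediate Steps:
k(f) = 2*f
c = -84/127 (c = (-111 + 27)/127 = -84*1/127 = -84/127 ≈ -0.66142)
V(m) = 2*m*(-84/127 + m) (V(m) = (m - 84/127)*(m + m) = (-84/127 + m)*(2*m) = 2*m*(-84/127 + m))
(k(74) + V(59))*(-24306 + 17043) = (2*74 + (2/127)*59*(-84 + 127*59))*(-24306 + 17043) = (148 + (2/127)*59*(-84 + 7493))*(-7263) = (148 + (2/127)*59*7409)*(-7263) = (148 + 874262/127)*(-7263) = (893058/127)*(-7263) = -6486280254/127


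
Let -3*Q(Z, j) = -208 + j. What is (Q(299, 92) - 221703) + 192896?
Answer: -86305/3 ≈ -28768.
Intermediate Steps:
Q(Z, j) = 208/3 - j/3 (Q(Z, j) = -(-208 + j)/3 = 208/3 - j/3)
(Q(299, 92) - 221703) + 192896 = ((208/3 - ⅓*92) - 221703) + 192896 = ((208/3 - 92/3) - 221703) + 192896 = (116/3 - 221703) + 192896 = -664993/3 + 192896 = -86305/3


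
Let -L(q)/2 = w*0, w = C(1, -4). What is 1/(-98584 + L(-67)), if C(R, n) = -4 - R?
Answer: -1/98584 ≈ -1.0144e-5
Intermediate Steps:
w = -5 (w = -4 - 1*1 = -4 - 1 = -5)
L(q) = 0 (L(q) = -(-10)*0 = -2*0 = 0)
1/(-98584 + L(-67)) = 1/(-98584 + 0) = 1/(-98584) = -1/98584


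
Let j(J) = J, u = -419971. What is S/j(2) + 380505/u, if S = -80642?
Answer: -16934031196/419971 ≈ -40322.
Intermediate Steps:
S/j(2) + 380505/u = -80642/2 + 380505/(-419971) = -80642*½ + 380505*(-1/419971) = -40321 - 380505/419971 = -16934031196/419971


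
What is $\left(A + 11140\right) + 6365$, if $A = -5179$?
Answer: $12326$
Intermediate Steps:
$\left(A + 11140\right) + 6365 = \left(-5179 + 11140\right) + 6365 = 5961 + 6365 = 12326$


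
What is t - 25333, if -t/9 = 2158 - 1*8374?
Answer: 30611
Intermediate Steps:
t = 55944 (t = -9*(2158 - 1*8374) = -9*(2158 - 8374) = -9*(-6216) = 55944)
t - 25333 = 55944 - 25333 = 30611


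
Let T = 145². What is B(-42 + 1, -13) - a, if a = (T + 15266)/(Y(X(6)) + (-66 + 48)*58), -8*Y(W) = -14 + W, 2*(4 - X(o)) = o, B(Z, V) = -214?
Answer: -1494218/8339 ≈ -179.18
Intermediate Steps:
X(o) = 4 - o/2
T = 21025
Y(W) = 7/4 - W/8 (Y(W) = -(-14 + W)/8 = 7/4 - W/8)
a = -290328/8339 (a = (21025 + 15266)/((7/4 - (4 - ½*6)/8) + (-66 + 48)*58) = 36291/((7/4 - (4 - 3)/8) - 18*58) = 36291/((7/4 - ⅛*1) - 1044) = 36291/((7/4 - ⅛) - 1044) = 36291/(13/8 - 1044) = 36291/(-8339/8) = 36291*(-8/8339) = -290328/8339 ≈ -34.816)
B(-42 + 1, -13) - a = -214 - 1*(-290328/8339) = -214 + 290328/8339 = -1494218/8339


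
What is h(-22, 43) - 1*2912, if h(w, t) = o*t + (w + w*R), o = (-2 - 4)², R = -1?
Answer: -1364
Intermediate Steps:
o = 36 (o = (-6)² = 36)
h(w, t) = 36*t (h(w, t) = 36*t + (w + w*(-1)) = 36*t + (w - w) = 36*t + 0 = 36*t)
h(-22, 43) - 1*2912 = 36*43 - 1*2912 = 1548 - 2912 = -1364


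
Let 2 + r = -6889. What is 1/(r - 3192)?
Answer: -1/10083 ≈ -9.9177e-5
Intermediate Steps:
r = -6891 (r = -2 - 6889 = -6891)
1/(r - 3192) = 1/(-6891 - 3192) = 1/(-10083) = -1/10083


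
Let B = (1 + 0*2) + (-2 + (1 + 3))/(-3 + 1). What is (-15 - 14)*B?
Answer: 0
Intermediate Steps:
B = 0 (B = (1 + 0) + (-2 + 4)/(-2) = 1 + 2*(-1/2) = 1 - 1 = 0)
(-15 - 14)*B = (-15 - 14)*0 = -29*0 = 0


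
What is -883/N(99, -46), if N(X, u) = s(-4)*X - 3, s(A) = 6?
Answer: -883/591 ≈ -1.4941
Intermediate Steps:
N(X, u) = -3 + 6*X (N(X, u) = 6*X - 3 = -3 + 6*X)
-883/N(99, -46) = -883/(-3 + 6*99) = -883/(-3 + 594) = -883/591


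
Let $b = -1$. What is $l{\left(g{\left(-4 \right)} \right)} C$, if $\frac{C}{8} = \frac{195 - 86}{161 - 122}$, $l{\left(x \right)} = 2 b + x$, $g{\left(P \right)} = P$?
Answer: $- \frac{1744}{13} \approx -134.15$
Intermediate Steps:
$l{\left(x \right)} = -2 + x$ ($l{\left(x \right)} = 2 \left(-1\right) + x = -2 + x$)
$C = \frac{872}{39}$ ($C = 8 \frac{195 - 86}{161 - 122} = 8 \cdot \frac{109}{39} = \frac{872}{39} \approx 22.359$)
$l{\left(g{\left(-4 \right)} \right)} C = \left(-2 - 4\right) \frac{872}{39} = \left(-6\right) \frac{872}{39} = - \frac{1744}{13}$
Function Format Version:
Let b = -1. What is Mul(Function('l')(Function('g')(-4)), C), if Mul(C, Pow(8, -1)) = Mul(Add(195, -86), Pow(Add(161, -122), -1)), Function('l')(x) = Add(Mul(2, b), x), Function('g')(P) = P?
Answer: Rational(-1744, 13) ≈ -134.15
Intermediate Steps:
Function('l')(x) = Add(-2, x) (Function('l')(x) = Add(Mul(2, -1), x) = Add(-2, x))
C = Rational(872, 39) (C = Mul(8, Mul(Add(195, -86), Pow(Add(161, -122), -1))) = Mul(8, Mul(109, Pow(39, -1))) = Mul(8, Mul(109, Rational(1, 39))) = Mul(8, Rational(109, 39)) = Rational(872, 39) ≈ 22.359)
Mul(Function('l')(Function('g')(-4)), C) = Mul(Add(-2, -4), Rational(872, 39)) = Mul(-6, Rational(872, 39)) = Rational(-1744, 13)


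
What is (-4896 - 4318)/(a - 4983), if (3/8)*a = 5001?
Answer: -9214/8353 ≈ -1.1031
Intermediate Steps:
a = 13336 (a = (8/3)*5001 = 13336)
(-4896 - 4318)/(a - 4983) = (-4896 - 4318)/(13336 - 4983) = -9214/8353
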